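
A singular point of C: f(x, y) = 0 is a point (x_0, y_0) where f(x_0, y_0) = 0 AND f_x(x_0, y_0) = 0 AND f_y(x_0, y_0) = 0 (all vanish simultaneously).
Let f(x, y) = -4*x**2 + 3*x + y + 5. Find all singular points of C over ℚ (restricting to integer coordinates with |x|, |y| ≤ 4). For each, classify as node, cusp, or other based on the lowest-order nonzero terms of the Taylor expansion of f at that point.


No singular points in the scanned grid; C is smooth there.

Compute partial derivatives:
  f_x = 3 - 8*x.
  f_y = 1.
f_y = 1 is a nonzero constant, so f_y never vanishes: no point (x, y) can satisfy f = f_x = f_y = 0. In particular no (x, y) ∈ {−4, ..., 4}² is singular; the curve is smooth.


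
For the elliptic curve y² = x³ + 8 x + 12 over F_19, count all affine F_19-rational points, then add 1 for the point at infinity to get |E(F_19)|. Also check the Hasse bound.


Affine points = {(2, 6), (2, 13), (3, 5), (3, 14), (5, 5), (5, 14), (10, 3), (10, 16), (11, 5), (11, 14), (15, 7), (15, 12), (17, 8), (17, 11)}; affine count = 14; |E(F_19)| = 15.

Discriminant check: Δ ∝ 4a³ + 27b² = 4·8³ + 27·12² = 4·512 + 27·144 ≡ 8 (mod 19). Nonzero ⇒ E is nonsingular.
For each x ∈ F_19, compute rhs = x³ + 8·x + 12 mod 19, then count y ∈ F_19 with y² ≡ rhs.
  x = 0: rhs = 12, matching y values: none (0 points).
  x = 1: rhs = 2, matching y values: none (0 points).
  x = 2: rhs = 17, matching y values: 6, 13 (2 points).
  x = 3: rhs = 6, matching y values: 5, 14 (2 points).
  x = 4: rhs = 13, matching y values: none (0 points).
  x = 5: rhs = 6, matching y values: 5, 14 (2 points).
  x = 6: rhs = 10, matching y values: none (0 points).
  x = 7: rhs = 12, matching y values: none (0 points).
  x = 8: rhs = 18, matching y values: none (0 points).
  x = 9: rhs = 15, matching y values: none (0 points).
  x = 10: rhs = 9, matching y values: 3, 16 (2 points).
  x = 11: rhs = 6, matching y values: 5, 14 (2 points).
  x = 12: rhs = 12, matching y values: none (0 points).
  x = 13: rhs = 14, matching y values: none (0 points).
  x = 14: rhs = 18, matching y values: none (0 points).
  x = 15: rhs = 11, matching y values: 7, 12 (2 points).
  x = 16: rhs = 18, matching y values: none (0 points).
  x = 17: rhs = 7, matching y values: 8, 11 (2 points).
  x = 18: rhs = 3, matching y values: none (0 points).
Total affine count: 14.
Full point count |E(F_19)| = 14 + 1 = 15.
Hasse bound: |15 − (19+1)| = |-5| = 5 ≤ 2√19 ≈ 8.7178 ✓.


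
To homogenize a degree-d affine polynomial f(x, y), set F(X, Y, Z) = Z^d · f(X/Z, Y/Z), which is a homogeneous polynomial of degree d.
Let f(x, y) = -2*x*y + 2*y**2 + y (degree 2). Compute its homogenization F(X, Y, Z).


F(X, Y, Z) = -2*X*Y + 2*Y**2 + Y*Z

deg(f) = 2.
Substitute x = X/Z, y = Y/Z into f, then multiply by Z^2.
  monomial -2·x^1·y^1 ↦ -2·X^1·Y^1·Z^0.
  monomial 2·x^0·y^2 ↦ 2·X^0·Y^2·Z^0.
  monomial 1·x^0·y^1 ↦ 1·X^0·Y^1·Z^1.
Collecting: F(X, Y, Z) = -2*X*Y + 2*Y**2 + Y*Z.


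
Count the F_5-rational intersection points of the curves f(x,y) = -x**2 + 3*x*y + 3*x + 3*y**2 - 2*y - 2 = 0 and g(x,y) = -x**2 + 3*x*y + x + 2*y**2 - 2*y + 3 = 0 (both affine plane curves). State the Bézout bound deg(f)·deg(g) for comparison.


Common zeros: ∅; count = 0; Bézout bound = 4.

deg(f) = 2, deg(g) = 2, so Bézout bound = 4.
Scan x ∈ F_5. For each x, list the y ∈ F_5 with f(x, y) ≡ 0 and those with g(x, y) ≡ 0 (mod 5); the common zeros in that column are the intersection.
  x = 0: f ≡ 0 at y ∈ ∅; g ≡ 0 at y ∈ {3}; common: ∅.
  x = 1: f ≡ 0 at y ∈ {0, 3}; g ≡ 0 at y ∈ ∅; common: ∅.
  x = 2: f ≡ 0 at y ∈ {0, 2}; g ≡ 0 at y ∈ ∅; common: ∅.
  x = 3: f ≡ 0 at y ∈ ∅; g ≡ 0 at y ∈ ∅; common: ∅.
  x = 4: f ≡ 0 at y ∈ ∅; g ≡ 0 at y ∈ ∅; common: ∅.
Collecting: common zeros = ∅, so the count is 0.
Comparison with the Bézout bound: 0 ≤ 4 = deg(f)·deg(g), as expected for curves with no common component (the affine F_5-count falls short of the bound because intersections may lie at infinity, over extension fields, or carry multiplicity).


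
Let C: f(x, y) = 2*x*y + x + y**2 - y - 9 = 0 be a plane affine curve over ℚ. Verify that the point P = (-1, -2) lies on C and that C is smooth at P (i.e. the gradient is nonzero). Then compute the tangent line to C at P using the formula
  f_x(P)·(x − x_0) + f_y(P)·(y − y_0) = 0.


Tangent line at P: -3*x - 7*y - 17 = 0.

Step 1: f(-1, -2) = 0, so P lies on C.
Step 2: partial derivatives
  f_x(x, y) = 2*y + 1, f_y(x, y) = 2*x + 2*y - 1.
  f_x(P) = -3, f_y(P) = -7 (gradient nonzero, so P is smooth).
Step 3: tangent line at P: -3·(x − -1) + -7·(y − -2) = 0.
Expanding: -3*x - 7*y - 17 = 0.


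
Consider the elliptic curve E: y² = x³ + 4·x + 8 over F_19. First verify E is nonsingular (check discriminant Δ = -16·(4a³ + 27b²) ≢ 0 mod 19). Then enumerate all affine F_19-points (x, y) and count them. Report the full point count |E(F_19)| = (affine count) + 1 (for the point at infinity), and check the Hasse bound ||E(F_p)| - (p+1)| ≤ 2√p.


Affine points = {(2, 9), (2, 10), (3, 3), (3, 16), (5, 1), (5, 18), (6, 1), (6, 18), (8, 1), (8, 18), (12, 6), (12, 13), (15, 2), (15, 17), (16, 8), (16, 11), (17, 7), (17, 12)}; affine count = 18; |E(F_19)| = 19.

Discriminant check: Δ ∝ 4a³ + 27b² = 4·4³ + 27·8² = 4·64 + 27·64 ≡ 8 (mod 19). Nonzero ⇒ E is nonsingular.
For each x ∈ F_19, compute rhs = x³ + 4·x + 8 mod 19, then count y ∈ F_19 with y² ≡ rhs.
  x = 0: rhs = 8, matching y values: none (0 points).
  x = 1: rhs = 13, matching y values: none (0 points).
  x = 2: rhs = 5, matching y values: 9, 10 (2 points).
  x = 3: rhs = 9, matching y values: 3, 16 (2 points).
  x = 4: rhs = 12, matching y values: none (0 points).
  x = 5: rhs = 1, matching y values: 1, 18 (2 points).
  x = 6: rhs = 1, matching y values: 1, 18 (2 points).
  x = 7: rhs = 18, matching y values: none (0 points).
  x = 8: rhs = 1, matching y values: 1, 18 (2 points).
  x = 9: rhs = 13, matching y values: none (0 points).
  x = 10: rhs = 3, matching y values: none (0 points).
  x = 11: rhs = 15, matching y values: none (0 points).
  x = 12: rhs = 17, matching y values: 6, 13 (2 points).
  x = 13: rhs = 15, matching y values: none (0 points).
  x = 14: rhs = 15, matching y values: none (0 points).
  x = 15: rhs = 4, matching y values: 2, 17 (2 points).
  x = 16: rhs = 7, matching y values: 8, 11 (2 points).
  x = 17: rhs = 11, matching y values: 7, 12 (2 points).
  x = 18: rhs = 3, matching y values: none (0 points).
Total affine count: 18.
Full point count |E(F_19)| = 18 + 1 = 19.
Hasse bound: |19 − (19+1)| = |-1| = 1 ≤ 2√19 ≈ 8.7178 ✓.


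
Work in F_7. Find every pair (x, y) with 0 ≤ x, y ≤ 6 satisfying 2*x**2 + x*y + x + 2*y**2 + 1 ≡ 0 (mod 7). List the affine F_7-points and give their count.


Affine F_7-points: {(1, 1), (1, 2), (2, 3), (3, 3), (3, 6), (4, 6), (5, 0), (5, 1)}; count = 8.

For each of the 49 pairs (x, y) ∈ F_7², evaluate f(x, y) mod 7. Record the zeros.
  x = 0: [0↦1, 1↦3, 2↦2, 3↦5, 4↦5, 5↦2, 6↦3]  zeros at y ∈ ∅
  x = 1: [0↦4, 1↦0, 2↦0, 3↦4, 4↦5, 5↦3, 6↦5]  zeros at y ∈ {1, 2}
  x = 2: [0↦4, 1↦1, 2↦2, 3↦0, 4↦2, 5↦1, 6↦4]  zeros at y ∈ {3}
  x = 3: [0↦1, 1↦6, 2↦1, 3↦0, 4↦3, 5↦3, 6↦0]  zeros at y ∈ {3, 6}
  x = 4: [0↦2, 1↦1, 2↦4, 3↦4, 4↦1, 5↦2, 6↦0]  zeros at y ∈ {6}
  x = 5: [0↦0, 1↦0, 2↦4, 3↦5, 4↦3, 5↦5, 6↦4]  zeros at y ∈ {0, 1}
  x = 6: [0↦2, 1↦3, 2↦1, 3↦3, 4↦2, 5↦5, 6↦5]  zeros at y ∈ ∅
Collecting zeros: affine points = {(1, 1), (1, 2), (2, 3), (3, 3), (3, 6), (4, 6), (5, 0), (5, 1)}.
Total count |C(F_7)_aff| = 8.


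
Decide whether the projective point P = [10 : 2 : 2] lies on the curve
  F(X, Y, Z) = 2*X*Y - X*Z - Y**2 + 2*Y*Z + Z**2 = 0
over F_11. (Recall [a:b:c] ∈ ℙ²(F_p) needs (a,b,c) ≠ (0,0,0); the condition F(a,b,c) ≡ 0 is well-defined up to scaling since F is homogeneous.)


F(10,2,2) ≡ 6 (mod 11); P is NOT on the curve.

Evaluate F(10, 2, 2) term-by-term (mod 11).
  2*X*Y ↦ 2·10·2·1 = 40
  -X*Z ↦ -1·10·1·2 = -20
  -Y**2 ↦ -1·1·4·1 = -4
  2*Y*Z ↦ 2·1·2·2 = 8
  Z**2 ↦ 1·1·1·4 = 4
Sum: F(10, 2, 2) = (40) + (-20) + (-4) + (8) + (4) = 28.
Reducing mod 11: 28 ≡ 6 (mod 11).
Since F(a, b, c) ≡ 6 ≠ 0 (mod 11), P does NOT lie on the curve.


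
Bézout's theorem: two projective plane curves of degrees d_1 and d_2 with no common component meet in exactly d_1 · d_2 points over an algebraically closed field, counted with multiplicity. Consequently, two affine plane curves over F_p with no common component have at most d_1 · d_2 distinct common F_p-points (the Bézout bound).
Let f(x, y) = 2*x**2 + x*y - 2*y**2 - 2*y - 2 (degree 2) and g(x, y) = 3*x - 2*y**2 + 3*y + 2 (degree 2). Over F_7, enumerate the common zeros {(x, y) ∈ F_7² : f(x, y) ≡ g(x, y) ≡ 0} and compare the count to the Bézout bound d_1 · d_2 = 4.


Common zeros: {(0, 2)}; count = 1; Bézout bound = 4.

deg(f) = 2, deg(g) = 2, so Bézout bound = 4.
Scan x ∈ F_7. For each x, list the y ∈ F_7 with f(x, y) ≡ 0 and those with g(x, y) ≡ 0 (mod 7); the common zeros in that column are the intersection.
  x = 0: f ≡ 0 at y ∈ {2, 4}; g ≡ 0 at y ∈ {2, 3}; common: {2}.
  x = 1: f ≡ 0 at y ∈ {0, 3}; g ≡ 0 at y ∈ {6}; common: ∅.
  x = 2: f ≡ 0 at y ∈ ∅; g ≡ 0 at y ∈ ∅; common: ∅.
  x = 3: f ≡ 0 at y ∈ ∅; g ≡ 0 at y ∈ ∅; common: ∅.
  x = 4: f ≡ 0 at y ∈ ∅; g ≡ 0 at y ∈ {0, 5}; common: ∅.
  x = 5: f ≡ 0 at y ∈ {1, 4}; g ≡ 0 at y ∈ ∅; common: ∅.
  x = 6: f ≡ 0 at y ∈ {0, 2}; g ≡ 0 at y ∈ {1, 4}; common: ∅.
Collecting: common zeros = {(0, 2)}, so the count is 1.
Comparison with the Bézout bound: 1 ≤ 4 = deg(f)·deg(g), as expected for curves with no common component (the affine F_7-count falls short of the bound because intersections may lie at infinity, over extension fields, or carry multiplicity).


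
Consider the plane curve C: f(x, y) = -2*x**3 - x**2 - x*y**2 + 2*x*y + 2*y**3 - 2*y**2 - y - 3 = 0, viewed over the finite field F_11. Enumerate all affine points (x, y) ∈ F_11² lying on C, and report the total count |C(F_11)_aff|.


Affine F_11-points: {(1, 2), (2, 1), (3, 0), (5, 6), (7, 3), (8, 9), (9, 7)}; count = 7.

For each of the 121 pairs (x, y) ∈ F_11², evaluate f(x, y) mod 11. Record the zeros.
  x = 0: [0↦8, 1↦7, 2↦3, 3↦8, 4↦1, 5↦5, 6↦10, 7↦6, 8↦5, 9↦8, 10↦5]  zeros at y ∈ ∅
  x = 1: [0↦5, 1↦5, 2↦0, 3↦2, 4↦1, 5↦9, 6↦5, 7↦1, 8↦9, 9↦8, 10↦10]  zeros at y ∈ {2}
  x = 2: [0↦10, 1↦0, 2↦5, 3↦4, 4↦9, 5↦10, 6↦8, 7↦4, 8↦10, 9↦5, 10↦1]  zeros at y ∈ {1}
  x = 3: [0↦0, 1↦2, 2↦6, 3↦2, 4↦2, 5↦7, 6↦7, 7↦3, 8↦7, 9↦9, 10↦10]  zeros at y ∈ {0}
  x = 4: [0↦7, 1↦10, 2↦2, 3↦6, 4↦1, 5↦10, 6↦1, 7↦8, 8↦10, 9↦8, 10↦3]  zeros at y ∈ ∅
  x = 5: [0↦8, 1↦1, 2↦3, 3↦4, 4↦5, 5↦7, 6↦0, 7↦7, 8↦7, 9↦1, 10↦1]  zeros at y ∈ {6}
  x = 6: [0↦2, 1↦7, 2↦8, 3↦6, 4↦2, 5↦8, 6↦3, 7↦10, 8↦8, 9↦9, 10↦3]  zeros at y ∈ ∅
  x = 7: [0↦10, 1↦5, 2↦5, 3↦0, 4↦2, 5↦1, 6↦9, 7↦5, 8↦1, 9↦9, 10↦8]  zeros at y ∈ {3}
  x = 8: [0↦9, 1↦5, 2↦4, 3↦7, 4↦4, 5↦7, 6↦6, 7↦2, 8↦7, 9↦0, 10↦4]  zeros at y ∈ {9}
  x = 9: [0↦9, 1↦6, 2↦4, 3↦4, 4↦7, 5↦3, 6↦4, 7↦0, 8↦3, 9↦3, 10↦1]  zeros at y ∈ {7}
  x = 10: [0↦9, 1↦7, 2↦4, 3↦1, 4↦10, 5↦10, 6↦2, 7↦9, 8↦10, 9↦6, 10↦9]  zeros at y ∈ ∅
Collecting zeros: affine points = {(1, 2), (2, 1), (3, 0), (5, 6), (7, 3), (8, 9), (9, 7)}.
Total count |C(F_11)_aff| = 7.


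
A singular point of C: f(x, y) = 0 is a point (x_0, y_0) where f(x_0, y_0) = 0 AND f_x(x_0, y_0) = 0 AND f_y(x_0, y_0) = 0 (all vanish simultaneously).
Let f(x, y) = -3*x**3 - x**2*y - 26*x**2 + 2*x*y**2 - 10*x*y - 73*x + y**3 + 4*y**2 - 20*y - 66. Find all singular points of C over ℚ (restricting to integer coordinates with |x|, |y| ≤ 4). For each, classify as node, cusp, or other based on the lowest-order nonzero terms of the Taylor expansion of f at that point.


Singular points: {(-3, 1)}; classification: cusp.

Compute partial derivatives:
  f_x = -9*x**2 - 2*x*y - 52*x + 2*y**2 - 10*y - 73.
  f_y = -x**2 + 4*x*y - 10*x + 3*y**2 + 8*y - 20.
Scan x_0 ∈ {−4, ..., 4}. For each x_0, f_y(x_0, y) is a polynomial in y; find its integer roots y ∈ {−4, ..., 4}, then test f_x and f at those candidates.
  x = -4: f_y(-4, y) = 3*y**2 - 8*y + 4; vanishes at y ∈ {2}. (-4, 2): f_x = -5 ≠ 0.
  x = -3: f_y(-3, y) = 3*y**2 - 4*y + 1; vanishes at y ∈ {1}. (-3, 1): f_x = 0, f = 0 — SINGULAR.
  x = -2: f_y(-2, y) = 3*y**2 - 4; no integer root y with |y| ≤ 4.
  x = -1: f_y(-1, y) = 3*y**2 + 4*y - 11; no integer root y with |y| ≤ 4.
  x = 0: f_y(0, y) = 3*y**2 + 8*y - 20; no integer root y with |y| ≤ 4.
  x = 1: f_y(1, y) = 3*y**2 + 12*y - 31; no integer root y with |y| ≤ 4.
  x = 2: f_y(2, y) = 3*y**2 + 16*y - 44; vanishes at y ∈ {2}. (2, 2): f_x = -233 ≠ 0.
  x = 3: f_y(3, y) = 3*y**2 + 20*y - 59; no integer root y with |y| ≤ 4.
  x = 4: f_y(4, y) = 3*y**2 + 24*y - 76; no integer root y with |y| ≤ 4.
Only singular point on the grid: (-3, 1).
Classify: substitute x = -3 + u, y = 1 + v and expand: f = -3*u**3 - u**2*v + 2*u*v**2 + v**3 + v**2.
No constant or linear terms (consistent with a singular point). Quadratic part: v**2. Cubic part: -3*u**3 - u**2*v + 2*u*v**2 + v**3.
The quadratic part v**2 is a perfect square, so there is a single (double) tangent line v = 0, i.e. y = 1. Restricting the cubic part to that line (v = 0) leaves -3*u**3 ≠ 0, so f is not divisible by v and the branch is v² ≈ 3*u**3 to lowest order — this is a cusp.
Classification: cusp.


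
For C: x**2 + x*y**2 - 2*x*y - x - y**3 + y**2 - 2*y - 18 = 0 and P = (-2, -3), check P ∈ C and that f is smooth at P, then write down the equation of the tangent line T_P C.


Tangent line at P: 10*x - 19*y - 37 = 0.

Step 1: f(-2, -3) = 0, so P lies on C.
Step 2: partial derivatives
  f_x(x, y) = 2*x + y**2 - 2*y - 1, f_y(x, y) = 2*x*y - 2*x - 3*y**2 + 2*y - 2.
  f_x(P) = 10, f_y(P) = -19 (gradient nonzero, so P is smooth).
Step 3: tangent line at P: 10·(x − -2) + -19·(y − -3) = 0.
Expanding: 10*x - 19*y - 37 = 0.


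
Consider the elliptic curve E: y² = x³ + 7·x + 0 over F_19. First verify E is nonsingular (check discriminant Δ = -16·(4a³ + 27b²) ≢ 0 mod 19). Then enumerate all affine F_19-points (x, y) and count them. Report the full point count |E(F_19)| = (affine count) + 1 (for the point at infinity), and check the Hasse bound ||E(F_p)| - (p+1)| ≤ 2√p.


Affine points = {(0, 0), (4, 4), (4, 15), (6, 7), (6, 12), (8, 6), (8, 13), (10, 5), (10, 14), (12, 8), (12, 11), (14, 7), (14, 12), (16, 3), (16, 16), (17, 4), (17, 15), (18, 7), (18, 12)}; affine count = 19; |E(F_19)| = 20.

Discriminant check: Δ ∝ 4a³ + 27b² = 4·7³ + 27·0² = 4·343 + 27·0 ≡ 4 (mod 19). Nonzero ⇒ E is nonsingular.
For each x ∈ F_19, compute rhs = x³ + 7·x + 0 mod 19, then count y ∈ F_19 with y² ≡ rhs.
  x = 0: rhs = 0, matching y values: 0 (1 points).
  x = 1: rhs = 8, matching y values: none (0 points).
  x = 2: rhs = 3, matching y values: none (0 points).
  x = 3: rhs = 10, matching y values: none (0 points).
  x = 4: rhs = 16, matching y values: 4, 15 (2 points).
  x = 5: rhs = 8, matching y values: none (0 points).
  x = 6: rhs = 11, matching y values: 7, 12 (2 points).
  x = 7: rhs = 12, matching y values: none (0 points).
  x = 8: rhs = 17, matching y values: 6, 13 (2 points).
  x = 9: rhs = 13, matching y values: none (0 points).
  x = 10: rhs = 6, matching y values: 5, 14 (2 points).
  x = 11: rhs = 2, matching y values: none (0 points).
  x = 12: rhs = 7, matching y values: 8, 11 (2 points).
  x = 13: rhs = 8, matching y values: none (0 points).
  x = 14: rhs = 11, matching y values: 7, 12 (2 points).
  x = 15: rhs = 3, matching y values: none (0 points).
  x = 16: rhs = 9, matching y values: 3, 16 (2 points).
  x = 17: rhs = 16, matching y values: 4, 15 (2 points).
  x = 18: rhs = 11, matching y values: 7, 12 (2 points).
Total affine count: 19.
Full point count |E(F_19)| = 19 + 1 = 20.
Hasse bound: |20 − (19+1)| = |0| = 0 ≤ 2√19 ≈ 8.7178 ✓.


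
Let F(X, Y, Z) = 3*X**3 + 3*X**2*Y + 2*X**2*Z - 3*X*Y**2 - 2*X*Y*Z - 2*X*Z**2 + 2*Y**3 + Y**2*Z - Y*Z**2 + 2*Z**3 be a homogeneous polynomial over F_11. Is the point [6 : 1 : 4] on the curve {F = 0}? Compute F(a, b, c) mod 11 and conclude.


F(6,1,4) ≡ 2 (mod 11); P is NOT on the curve.

Evaluate F(6, 1, 4) term-by-term (mod 11).
  3*X**3 ↦ 3·216·1·1 = 648
  3*X**2*Y ↦ 3·36·1·1 = 108
  2*X**2*Z ↦ 2·36·1·4 = 288
  -3*X*Y**2 ↦ -3·6·1·1 = -18
  -2*X*Y*Z ↦ -2·6·1·4 = -48
  -2*X*Z**2 ↦ -2·6·1·16 = -192
  2*Y**3 ↦ 2·1·1·1 = 2
  Y**2*Z ↦ 1·1·1·4 = 4
  -Y*Z**2 ↦ -1·1·1·16 = -16
  2*Z**3 ↦ 2·1·1·64 = 128
Sum: F(6, 1, 4) = (648) + (108) + (288) + (-18) + (-48) + (-192) + (2) + (4) + (-16) + (128) = 904.
Reducing mod 11: 904 ≡ 2 (mod 11).
Since F(a, b, c) ≡ 2 ≠ 0 (mod 11), P does NOT lie on the curve.


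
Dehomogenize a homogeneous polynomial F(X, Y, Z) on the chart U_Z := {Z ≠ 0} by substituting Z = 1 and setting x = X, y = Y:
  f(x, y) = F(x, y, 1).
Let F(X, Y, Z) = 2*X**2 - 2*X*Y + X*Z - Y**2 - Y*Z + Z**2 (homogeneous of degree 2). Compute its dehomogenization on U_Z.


f(x, y) = 2*x**2 - 2*x*y + x - y**2 - y + 1

On U_Z we set Z = 1. Each monomial c·X^i·Y^j·Z^k in F becomes c·x^i·y^j·1^k = c·x^i·y^j.
Substituting Z = 1: F(X, Y, 1) = 2*x**2 - 2*x*y + x - y**2 - y + 1.
Note: deg(f) ≤ deg(F) = 2; strict inequality happens when F is divisible by Z (lost terms).


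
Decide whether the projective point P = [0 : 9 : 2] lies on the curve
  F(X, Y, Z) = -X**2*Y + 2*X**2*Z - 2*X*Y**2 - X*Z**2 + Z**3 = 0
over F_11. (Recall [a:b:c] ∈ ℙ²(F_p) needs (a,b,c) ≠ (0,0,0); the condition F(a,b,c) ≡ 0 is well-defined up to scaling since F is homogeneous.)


F(0,9,2) ≡ 8 (mod 11); P is NOT on the curve.

Evaluate F(0, 9, 2) term-by-term (mod 11).
  -X**2*Y ↦ -1·0·9·1 = 0
  2*X**2*Z ↦ 2·0·1·2 = 0
  -2*X*Y**2 ↦ -2·0·81·1 = 0
  -X*Z**2 ↦ -1·0·1·4 = 0
  Z**3 ↦ 1·1·1·8 = 8
Sum: F(0, 9, 2) = (0) + (0) + (0) + (0) + (8) = 8.
Reducing mod 11: 8 ≡ 8 (mod 11).
Since F(a, b, c) ≡ 8 ≠ 0 (mod 11), P does NOT lie on the curve.


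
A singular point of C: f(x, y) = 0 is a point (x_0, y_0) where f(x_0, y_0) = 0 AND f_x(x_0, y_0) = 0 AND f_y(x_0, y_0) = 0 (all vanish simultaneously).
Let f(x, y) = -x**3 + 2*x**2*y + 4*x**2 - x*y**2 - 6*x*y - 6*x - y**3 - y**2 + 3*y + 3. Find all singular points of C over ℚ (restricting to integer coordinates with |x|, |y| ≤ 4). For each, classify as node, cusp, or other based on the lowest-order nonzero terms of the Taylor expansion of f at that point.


Singular points: {(1, -1)}; classification: node.

Compute partial derivatives:
  f_x = -3*x**2 + 4*x*y + 8*x - y**2 - 6*y - 6.
  f_y = 2*x**2 - 2*x*y - 6*x - 3*y**2 - 2*y + 3.
Scan x_0 ∈ {−4, ..., 4}. For each x_0, f_y(x_0, y) is a polynomial in y; find its integer roots y ∈ {−4, ..., 4}, then test f_x and f at those candidates.
  x = -4: f_y(-4, y) = -3*y**2 + 6*y + 59; no integer root y with |y| ≤ 4.
  x = -3: f_y(-3, y) = -3*y**2 + 4*y + 39; vanishes at y ∈ {-3}. (-3, -3): f_x = -12 ≠ 0.
  x = -2: f_y(-2, y) = -3*y**2 + 2*y + 23; no integer root y with |y| ≤ 4.
  x = -1: f_y(-1, y) = 11 - 3*y**2; no integer root y with |y| ≤ 4.
  x = 0: f_y(0, y) = -3*y**2 - 2*y + 3; no integer root y with |y| ≤ 4.
  x = 1: f_y(1, y) = -3*y**2 - 4*y - 1; vanishes at y ∈ {-1}. (1, -1): f_x = 0, f = 0 — SINGULAR.
  x = 2: f_y(2, y) = -3*y**2 - 6*y - 1; no integer root y with |y| ≤ 4.
  x = 3: f_y(3, y) = -3*y**2 - 8*y + 3; vanishes at y ∈ {-3}. (3, -3): f_x = -36 ≠ 0.
  x = 4: f_y(4, y) = -3*y**2 - 10*y + 11; no integer root y with |y| ≤ 4.
Only singular point on the grid: (1, -1).
Classify: substitute x = 1 + u, y = -1 + v and expand: f = -u**3 + 2*u**2*v - u**2 - u*v**2 - v**3 + v**2.
No constant or linear terms (consistent with a singular point). Quadratic part: -u**2 + v**2. Cubic part: -u**3 + 2*u**2*v - u*v**2 - v**3.
The quadratic part v**2 - u**2 = (v − u)(v + u) splits into two distinct linear factors, so there are two distinct tangent lines y − -1 = ±(x − 1) — this is a node (ordinary double point).
Classification: node.


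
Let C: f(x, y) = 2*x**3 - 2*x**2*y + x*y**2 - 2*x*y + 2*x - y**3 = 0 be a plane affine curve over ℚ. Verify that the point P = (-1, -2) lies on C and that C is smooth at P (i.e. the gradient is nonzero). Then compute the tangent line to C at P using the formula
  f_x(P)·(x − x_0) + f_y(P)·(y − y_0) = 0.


Tangent line at P: 8*x - 8*y - 8 = 0.

Step 1: f(-1, -2) = 0, so P lies on C.
Step 2: partial derivatives
  f_x(x, y) = 6*x**2 - 4*x*y + y**2 - 2*y + 2, f_y(x, y) = -2*x**2 + 2*x*y - 2*x - 3*y**2.
  f_x(P) = 8, f_y(P) = -8 (gradient nonzero, so P is smooth).
Step 3: tangent line at P: 8·(x − -1) + -8·(y − -2) = 0.
Expanding: 8*x - 8*y - 8 = 0.


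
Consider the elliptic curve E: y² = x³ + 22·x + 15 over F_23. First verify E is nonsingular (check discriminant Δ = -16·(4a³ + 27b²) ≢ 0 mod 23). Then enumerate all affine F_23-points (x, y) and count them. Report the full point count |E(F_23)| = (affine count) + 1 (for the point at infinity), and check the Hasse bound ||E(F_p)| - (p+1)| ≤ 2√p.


Affine points = {(3, 4), (3, 19), (4, 11), (4, 12), (6, 8), (6, 15), (7, 11), (7, 12), (8, 6), (8, 17), (10, 4), (10, 19), (11, 1), (11, 22), (12, 11), (12, 12), (14, 10), (14, 13), (16, 1), (16, 22), (17, 9), (17, 14), (19, 1), (19, 22), (21, 3), (21, 20)}; affine count = 26; |E(F_23)| = 27.

Discriminant check: Δ ∝ 4a³ + 27b² = 4·22³ + 27·15² = 4·10648 + 27·225 ≡ 22 (mod 23). Nonzero ⇒ E is nonsingular.
For each x ∈ F_23, compute rhs = x³ + 22·x + 15 mod 23, then count y ∈ F_23 with y² ≡ rhs.
  x = 0: rhs = 15, matching y values: none (0 points).
  x = 1: rhs = 15, matching y values: none (0 points).
  x = 2: rhs = 21, matching y values: none (0 points).
  x = 3: rhs = 16, matching y values: 4, 19 (2 points).
  x = 4: rhs = 6, matching y values: 11, 12 (2 points).
  x = 5: rhs = 20, matching y values: none (0 points).
  x = 6: rhs = 18, matching y values: 8, 15 (2 points).
  x = 7: rhs = 6, matching y values: 11, 12 (2 points).
  x = 8: rhs = 13, matching y values: 6, 17 (2 points).
  x = 9: rhs = 22, matching y values: none (0 points).
  x = 10: rhs = 16, matching y values: 4, 19 (2 points).
  x = 11: rhs = 1, matching y values: 1, 22 (2 points).
  x = 12: rhs = 6, matching y values: 11, 12 (2 points).
  x = 13: rhs = 14, matching y values: none (0 points).
  x = 14: rhs = 8, matching y values: 10, 13 (2 points).
  x = 15: rhs = 17, matching y values: none (0 points).
  x = 16: rhs = 1, matching y values: 1, 22 (2 points).
  x = 17: rhs = 12, matching y values: 9, 14 (2 points).
  x = 18: rhs = 10, matching y values: none (0 points).
  x = 19: rhs = 1, matching y values: 1, 22 (2 points).
  x = 20: rhs = 14, matching y values: none (0 points).
  x = 21: rhs = 9, matching y values: 3, 20 (2 points).
  x = 22: rhs = 15, matching y values: none (0 points).
Total affine count: 26.
Full point count |E(F_23)| = 26 + 1 = 27.
Hasse bound: |27 − (23+1)| = |3| = 3 ≤ 2√23 ≈ 9.5917 ✓.


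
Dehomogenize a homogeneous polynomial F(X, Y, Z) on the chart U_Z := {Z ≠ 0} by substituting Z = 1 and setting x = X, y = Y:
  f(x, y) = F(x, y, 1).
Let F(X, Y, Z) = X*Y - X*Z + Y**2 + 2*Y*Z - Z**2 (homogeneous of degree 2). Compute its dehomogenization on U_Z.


f(x, y) = x*y - x + y**2 + 2*y - 1

On U_Z we set Z = 1. Each monomial c·X^i·Y^j·Z^k in F becomes c·x^i·y^j·1^k = c·x^i·y^j.
Substituting Z = 1: F(X, Y, 1) = x*y - x + y**2 + 2*y - 1.
Note: deg(f) ≤ deg(F) = 2; strict inequality happens when F is divisible by Z (lost terms).


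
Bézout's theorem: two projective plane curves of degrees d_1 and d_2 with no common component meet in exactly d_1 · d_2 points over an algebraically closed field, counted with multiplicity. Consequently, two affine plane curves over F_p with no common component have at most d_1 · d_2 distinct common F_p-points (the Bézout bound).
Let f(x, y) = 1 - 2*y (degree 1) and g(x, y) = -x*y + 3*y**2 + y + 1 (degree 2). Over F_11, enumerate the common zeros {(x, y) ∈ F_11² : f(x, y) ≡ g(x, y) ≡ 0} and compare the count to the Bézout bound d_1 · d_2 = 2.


Common zeros: {(10, 6)}; count = 1; Bézout bound = 2.

deg(f) = 1, deg(g) = 2, so Bézout bound = 2.
Scan x ∈ F_11. For each x, list the y ∈ F_11 with f(x, y) ≡ 0 and those with g(x, y) ≡ 0 (mod 11); the common zeros in that column are the intersection.
  x = 0: f ≡ 0 at y ∈ {6}; g ≡ 0 at y ∈ {9}; common: ∅.
  x = 1: f ≡ 0 at y ∈ {6}; g ≡ 0 at y ∈ ∅; common: ∅.
  x = 2: f ≡ 0 at y ∈ {6}; g ≡ 0 at y ∈ {2}; common: ∅.
  x = 3: f ≡ 0 at y ∈ {6}; g ≡ 0 at y ∈ {3, 5}; common: ∅.
  x = 4: f ≡ 0 at y ∈ {6}; g ≡ 0 at y ∈ ∅; common: ∅.
  x = 5: f ≡ 0 at y ∈ {6}; g ≡ 0 at y ∈ {1, 4}; common: ∅.
  x = 6: f ≡ 0 at y ∈ {6}; g ≡ 0 at y ∈ ∅; common: ∅.
  x = 7: f ≡ 0 at y ∈ {6}; g ≡ 0 at y ∈ ∅; common: ∅.
  x = 8: f ≡ 0 at y ∈ {6}; g ≡ 0 at y ∈ {7, 10}; common: ∅.
  x = 9: f ≡ 0 at y ∈ {6}; g ≡ 0 at y ∈ ∅; common: ∅.
  x = 10: f ≡ 0 at y ∈ {6}; g ≡ 0 at y ∈ {6, 8}; common: {6}.
Collecting: common zeros = {(10, 6)}, so the count is 1.
Comparison with the Bézout bound: 1 ≤ 2 = deg(f)·deg(g), as expected for curves with no common component (the affine F_11-count falls short of the bound because intersections may lie at infinity, over extension fields, or carry multiplicity).


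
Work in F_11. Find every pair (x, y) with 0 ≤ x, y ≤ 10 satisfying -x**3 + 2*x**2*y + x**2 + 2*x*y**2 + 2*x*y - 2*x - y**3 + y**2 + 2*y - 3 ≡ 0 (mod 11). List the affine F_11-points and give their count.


Affine F_11-points: {(1, 2), (1, 6), (2, 0), (2, 7), (2, 9), (3, 6), (4, 3), (4, 8), (4, 9), (5, 7), (8, 7), (9, 6)}; count = 12.

For each of the 121 pairs (x, y) ∈ F_11², evaluate f(x, y) mod 11. Record the zeros.
  x = 0: [0↦8, 1↦10, 2↦8, 3↦7, 4↦1, 5↦6, 6↦5, 7↦3, 8↦5, 9↦5, 10↦8]  zeros at y ∈ ∅
  x = 1: [0↦6, 1↦3, 2↦0, 3↦2, 4↦3, 5↦8, 6↦0, 7↦6, 8↦9, 9↦3, 10↦4]  zeros at y ∈ {2, 6}
  x = 2: [0↦0, 1↦7, 2↦7, 3↦5, 4↦6, 5↦4, 6↦4, 7↦0, 8↦8, 9↦0, 10↦3]  zeros at y ∈ {0, 7, 9}
  x = 3: [0↦6, 1↦5, 2↦1, 3↦10, 4↦4, 5↦10, 6↦0, 7↦1, 8↦7, 9↦1, 10↦10]  zeros at y ∈ {6}
  x = 4: [0↦7, 1↦2, 2↦9, 3↦0, 4↦2, 5↦9, 6↦4, 7↦3, 8↦0, 9↦0, 10↦8]  zeros at y ∈ {3, 8, 9}
  x = 5: [0↦8, 1↦3, 2↦3, 3↦2, 4↦5, 5↦6, 6↦10, 7↦0, 8↦3, 9↦2, 10↦2]  zeros at y ∈ {7}
  x = 6: [0↦3, 1↦2, 2↦10, 3↦10, 4↦7, 5↦6, 6↦1, 7↦8, 8↦10, 9↦1, 10↦8]  zeros at y ∈ ∅
  x = 7: [0↦8, 1↦4, 2↦2, 3↦7, 4↦2, 5↦3, 6↦4, 7↦10, 8↦4, 9↦2, 10↦9]  zeros at y ∈ ∅
  x = 8: [0↦6, 1↦3, 2↦6, 3↦9, 4↦6, 5↦2, 6↦2, 7↦0, 8↦1, 9↦10, 10↦10]  zeros at y ∈ {7}
  x = 9: [0↦2, 1↦4, 2↦5, 3↦10, 4↦2, 5↦8, 6↦0, 7↦5, 8↦6, 9↦8, 10↦5]  zeros at y ∈ {6}
  x = 10: [0↦1, 1↦1, 2↦4, 3↦4, 4↦6, 5↦4, 6↦3, 7↦8, 8↦2, 9↦1, 10↦10]  zeros at y ∈ ∅
Collecting zeros: affine points = {(1, 2), (1, 6), (2, 0), (2, 7), (2, 9), (3, 6), (4, 3), (4, 8), (4, 9), (5, 7), (8, 7), (9, 6)}.
Total count |C(F_11)_aff| = 12.


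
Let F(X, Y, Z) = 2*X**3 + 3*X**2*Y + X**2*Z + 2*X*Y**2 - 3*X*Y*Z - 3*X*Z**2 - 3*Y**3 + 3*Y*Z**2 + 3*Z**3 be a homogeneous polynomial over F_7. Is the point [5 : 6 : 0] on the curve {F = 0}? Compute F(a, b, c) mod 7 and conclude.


F(5,6,0) ≡ 6 (mod 7); P is NOT on the curve.

Evaluate F(5, 6, 0) term-by-term (mod 7).
  2*X**3 ↦ 2·125·1·1 = 250
  3*X**2*Y ↦ 3·25·6·1 = 450
  X**2*Z ↦ 1·25·1·0 = 0
  2*X*Y**2 ↦ 2·5·36·1 = 360
  -3*X*Y*Z ↦ -3·5·6·0 = 0
  -3*X*Z**2 ↦ -3·5·1·0 = 0
  -3*Y**3 ↦ -3·1·216·1 = -648
  3*Y*Z**2 ↦ 3·1·6·0 = 0
  3*Z**3 ↦ 3·1·1·0 = 0
Sum: F(5, 6, 0) = (250) + (450) + (0) + (360) + (0) + (0) + (-648) + (0) + (0) = 412.
Reducing mod 7: 412 ≡ 6 (mod 7).
Since F(a, b, c) ≡ 6 ≠ 0 (mod 7), P does NOT lie on the curve.


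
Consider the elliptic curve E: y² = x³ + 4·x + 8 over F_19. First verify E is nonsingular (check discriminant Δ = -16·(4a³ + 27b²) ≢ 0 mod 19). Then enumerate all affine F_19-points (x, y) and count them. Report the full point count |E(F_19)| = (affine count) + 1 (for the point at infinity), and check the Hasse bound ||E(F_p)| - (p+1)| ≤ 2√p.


Affine points = {(2, 9), (2, 10), (3, 3), (3, 16), (5, 1), (5, 18), (6, 1), (6, 18), (8, 1), (8, 18), (12, 6), (12, 13), (15, 2), (15, 17), (16, 8), (16, 11), (17, 7), (17, 12)}; affine count = 18; |E(F_19)| = 19.

Discriminant check: Δ ∝ 4a³ + 27b² = 4·4³ + 27·8² = 4·64 + 27·64 ≡ 8 (mod 19). Nonzero ⇒ E is nonsingular.
For each x ∈ F_19, compute rhs = x³ + 4·x + 8 mod 19, then count y ∈ F_19 with y² ≡ rhs.
  x = 0: rhs = 8, matching y values: none (0 points).
  x = 1: rhs = 13, matching y values: none (0 points).
  x = 2: rhs = 5, matching y values: 9, 10 (2 points).
  x = 3: rhs = 9, matching y values: 3, 16 (2 points).
  x = 4: rhs = 12, matching y values: none (0 points).
  x = 5: rhs = 1, matching y values: 1, 18 (2 points).
  x = 6: rhs = 1, matching y values: 1, 18 (2 points).
  x = 7: rhs = 18, matching y values: none (0 points).
  x = 8: rhs = 1, matching y values: 1, 18 (2 points).
  x = 9: rhs = 13, matching y values: none (0 points).
  x = 10: rhs = 3, matching y values: none (0 points).
  x = 11: rhs = 15, matching y values: none (0 points).
  x = 12: rhs = 17, matching y values: 6, 13 (2 points).
  x = 13: rhs = 15, matching y values: none (0 points).
  x = 14: rhs = 15, matching y values: none (0 points).
  x = 15: rhs = 4, matching y values: 2, 17 (2 points).
  x = 16: rhs = 7, matching y values: 8, 11 (2 points).
  x = 17: rhs = 11, matching y values: 7, 12 (2 points).
  x = 18: rhs = 3, matching y values: none (0 points).
Total affine count: 18.
Full point count |E(F_19)| = 18 + 1 = 19.
Hasse bound: |19 − (19+1)| = |-1| = 1 ≤ 2√19 ≈ 8.7178 ✓.


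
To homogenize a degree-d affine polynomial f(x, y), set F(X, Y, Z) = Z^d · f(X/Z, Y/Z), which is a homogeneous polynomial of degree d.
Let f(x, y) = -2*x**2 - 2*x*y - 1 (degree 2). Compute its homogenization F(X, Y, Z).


F(X, Y, Z) = -2*X**2 - 2*X*Y - Z**2

deg(f) = 2.
Substitute x = X/Z, y = Y/Z into f, then multiply by Z^2.
  monomial -2·x^2·y^0 ↦ -2·X^2·Y^0·Z^0.
  monomial -2·x^1·y^1 ↦ -2·X^1·Y^1·Z^0.
  monomial -1·x^0·y^0 ↦ -1·X^0·Y^0·Z^2.
Collecting: F(X, Y, Z) = -2*X**2 - 2*X*Y - Z**2.


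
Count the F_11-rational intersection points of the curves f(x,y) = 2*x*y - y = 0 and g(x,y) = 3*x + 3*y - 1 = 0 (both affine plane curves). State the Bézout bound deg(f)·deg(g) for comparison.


Common zeros: {(4, 0), (6, 9)}; count = 2; Bézout bound = 2.

deg(f) = 2, deg(g) = 1, so Bézout bound = 2.
Scan x ∈ F_11. For each x, list the y ∈ F_11 with f(x, y) ≡ 0 and those with g(x, y) ≡ 0 (mod 11); the common zeros in that column are the intersection.
  x = 0: f ≡ 0 at y ∈ {0}; g ≡ 0 at y ∈ {4}; common: ∅.
  x = 1: f ≡ 0 at y ∈ {0}; g ≡ 0 at y ∈ {3}; common: ∅.
  x = 2: f ≡ 0 at y ∈ {0}; g ≡ 0 at y ∈ {2}; common: ∅.
  x = 3: f ≡ 0 at y ∈ {0}; g ≡ 0 at y ∈ {1}; common: ∅.
  x = 4: f ≡ 0 at y ∈ {0}; g ≡ 0 at y ∈ {0}; common: {0}.
  x = 5: f ≡ 0 at y ∈ {0}; g ≡ 0 at y ∈ {10}; common: ∅.
  x = 6: f ≡ 0 at y ∈ {0, 1, 2, 3, 4, 5, 6, 7, 8, 9, 10}; g ≡ 0 at y ∈ {9}; common: {9}.
  x = 7: f ≡ 0 at y ∈ {0}; g ≡ 0 at y ∈ {8}; common: ∅.
  x = 8: f ≡ 0 at y ∈ {0}; g ≡ 0 at y ∈ {7}; common: ∅.
  x = 9: f ≡ 0 at y ∈ {0}; g ≡ 0 at y ∈ {6}; common: ∅.
  x = 10: f ≡ 0 at y ∈ {0}; g ≡ 0 at y ∈ {5}; common: ∅.
Collecting: common zeros = {(4, 0), (6, 9)}, so the count is 2.
Comparison with the Bézout bound: 2 ≤ 2 = deg(f)·deg(g), as expected for curves with no common component (the bound is attained).


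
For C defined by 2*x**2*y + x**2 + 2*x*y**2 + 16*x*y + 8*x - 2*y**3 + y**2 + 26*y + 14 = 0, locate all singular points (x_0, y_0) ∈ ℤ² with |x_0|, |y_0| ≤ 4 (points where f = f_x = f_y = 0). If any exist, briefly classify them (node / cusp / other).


Singular points: {(-3, -1)}; classification: node.

Compute partial derivatives:
  f_x = 4*x*y + 2*x + 2*y**2 + 16*y + 8.
  f_y = 2*x**2 + 4*x*y + 16*x - 6*y**2 + 2*y + 26.
Scan x_0 ∈ {−4, ..., 4}. For each x_0, f_y(x_0, y) is a polynomial in y; find its integer roots y ∈ {−4, ..., 4}, then test f_x and f at those candidates.
  x = -4: f_y(-4, y) = -6*y**2 - 14*y - 6; no integer root y with |y| ≤ 4.
  x = -3: f_y(-3, y) = -6*y**2 - 10*y - 4; vanishes at y ∈ {-1}. (-3, -1): f_x = 0, f = 0 — SINGULAR.
  x = -2: f_y(-2, y) = -6*y**2 - 6*y + 2; no integer root y with |y| ≤ 4.
  x = -1: f_y(-1, y) = -6*y**2 - 2*y + 12; no integer root y with |y| ≤ 4.
  x = 0: f_y(0, y) = -6*y**2 + 2*y + 26; no integer root y with |y| ≤ 4.
  x = 1: f_y(1, y) = -6*y**2 + 6*y + 44; no integer root y with |y| ≤ 4.
  x = 2: f_y(2, y) = -6*y**2 + 10*y + 66; no integer root y with |y| ≤ 4.
  x = 3: f_y(3, y) = -6*y**2 + 14*y + 92; no integer root y with |y| ≤ 4.
  x = 4: f_y(4, y) = -6*y**2 + 18*y + 122; no integer root y with |y| ≤ 4.
Only singular point on the grid: (-3, -1).
Classify: substitute x = -3 + u, y = -1 + v and expand: f = 2*u**2*v - u**2 + 2*u*v**2 - 2*v**3 + v**2.
No constant or linear terms (consistent with a singular point). Quadratic part: -u**2 + v**2. Cubic part: 2*u**2*v + 2*u*v**2 - 2*v**3.
The quadratic part v**2 - u**2 = (v − u)(v + u) splits into two distinct linear factors, so there are two distinct tangent lines y − -1 = ±(x − -3) — this is a node (ordinary double point).
Classification: node.


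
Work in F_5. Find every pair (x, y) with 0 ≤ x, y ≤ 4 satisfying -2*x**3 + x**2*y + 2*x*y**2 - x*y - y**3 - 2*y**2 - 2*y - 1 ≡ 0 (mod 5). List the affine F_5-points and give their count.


Affine F_5-points: {(0, 4), (1, 2), (1, 4), (3, 0)}; count = 4.

For each of the 25 pairs (x, y) ∈ F_5², evaluate f(x, y) mod 5. Record the zeros.
  x = 0: [0↦4, 1↦4, 2↦4, 3↦3, 4↦0]  zeros at y ∈ {4}
  x = 1: [0↦2, 1↦4, 2↦0, 3↦4, 4↦0]  zeros at y ∈ {2, 4}
  x = 2: [0↦3, 1↦4, 2↦3, 3↦4, 4↦1]  zeros at y ∈ ∅
  x = 3: [0↦0, 1↦2, 2↦1, 3↦1, 4↦1]  zeros at y ∈ {0}
  x = 4: [0↦1, 1↦1, 2↦2, 3↦3, 4↦3]  zeros at y ∈ ∅
Collecting zeros: affine points = {(0, 4), (1, 2), (1, 4), (3, 0)}.
Total count |C(F_5)_aff| = 4.


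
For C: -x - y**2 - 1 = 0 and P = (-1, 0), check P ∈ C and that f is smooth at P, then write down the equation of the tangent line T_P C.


Tangent line at P: -x - 1 = 0.

Step 1: f(-1, 0) = 0, so P lies on C.
Step 2: partial derivatives
  f_x(x, y) = -1, f_y(x, y) = -2*y.
  f_x(P) = -1, f_y(P) = 0 (gradient nonzero, so P is smooth).
Step 3: tangent line at P: -1·(x − -1) + 0·(y − 0) = 0.
Expanding: -x - 1 = 0.


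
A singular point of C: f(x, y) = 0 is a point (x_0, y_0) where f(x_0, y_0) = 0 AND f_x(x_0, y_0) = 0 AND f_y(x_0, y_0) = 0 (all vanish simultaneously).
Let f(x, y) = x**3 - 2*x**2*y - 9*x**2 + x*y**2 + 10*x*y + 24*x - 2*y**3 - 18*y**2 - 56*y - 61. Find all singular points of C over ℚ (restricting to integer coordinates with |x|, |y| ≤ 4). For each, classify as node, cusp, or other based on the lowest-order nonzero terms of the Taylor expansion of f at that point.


Singular points: {(1, -3)}; classification: cusp.

Compute partial derivatives:
  f_x = 3*x**2 - 4*x*y - 18*x + y**2 + 10*y + 24.
  f_y = -2*x**2 + 2*x*y + 10*x - 6*y**2 - 36*y - 56.
Scan x_0 ∈ {−4, ..., 4}. For each x_0, f_y(x_0, y) is a polynomial in y; find its integer roots y ∈ {−4, ..., 4}, then test f_x and f at those candidates.
  x = -4: f_y(-4, y) = -6*y**2 - 44*y - 128; no integer root y with |y| ≤ 4.
  x = -3: f_y(-3, y) = -6*y**2 - 42*y - 104; no integer root y with |y| ≤ 4.
  x = -2: f_y(-2, y) = -6*y**2 - 40*y - 84; no integer root y with |y| ≤ 4.
  x = -1: f_y(-1, y) = -6*y**2 - 38*y - 68; no integer root y with |y| ≤ 4.
  x = 0: f_y(0, y) = -6*y**2 - 36*y - 56; no integer root y with |y| ≤ 4.
  x = 1: f_y(1, y) = -6*y**2 - 34*y - 48; vanishes at y ∈ {-3}. (1, -3): f_x = 0, f = 0 — SINGULAR.
  x = 2: f_y(2, y) = -6*y**2 - 32*y - 44; no integer root y with |y| ≤ 4.
  x = 3: f_y(3, y) = -6*y**2 - 30*y - 44; no integer root y with |y| ≤ 4.
  x = 4: f_y(4, y) = -6*y**2 - 28*y - 48; no integer root y with |y| ≤ 4.
Only singular point on the grid: (1, -3).
Classify: substitute x = 1 + u, y = -3 + v and expand: f = u**3 - 2*u**2*v + u*v**2 - 2*v**3 + v**2.
No constant or linear terms (consistent with a singular point). Quadratic part: v**2. Cubic part: u**3 - 2*u**2*v + u*v**2 - 2*v**3.
The quadratic part v**2 is a perfect square, so there is a single (double) tangent line v = 0, i.e. y = -3. Restricting the cubic part to that line (v = 0) leaves u**3 ≠ 0, so f is not divisible by v and the branch is v² ≈ -u**3 to lowest order — this is a cusp.
Classification: cusp.


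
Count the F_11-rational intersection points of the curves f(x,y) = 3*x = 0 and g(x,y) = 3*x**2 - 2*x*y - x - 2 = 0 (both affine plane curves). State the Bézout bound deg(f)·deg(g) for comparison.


Common zeros: ∅; count = 0; Bézout bound = 2.

deg(f) = 1, deg(g) = 2, so Bézout bound = 2.
Scan x ∈ F_11. For each x, list the y ∈ F_11 with f(x, y) ≡ 0 and those with g(x, y) ≡ 0 (mod 11); the common zeros in that column are the intersection.
  x = 0: f ≡ 0 at y ∈ {0, 1, 2, 3, 4, 5, 6, 7, 8, 9, 10}; g ≡ 0 at y ∈ ∅; common: ∅.
  x = 1: f ≡ 0 at y ∈ ∅; g ≡ 0 at y ∈ {0}; common: ∅.
  x = 2: f ≡ 0 at y ∈ ∅; g ≡ 0 at y ∈ {2}; common: ∅.
  x = 3: f ≡ 0 at y ∈ ∅; g ≡ 0 at y ∈ {0}; common: ∅.
  x = 4: f ≡ 0 at y ∈ ∅; g ≡ 0 at y ∈ {8}; common: ∅.
  x = 5: f ≡ 0 at y ∈ ∅; g ≡ 0 at y ∈ {9}; common: ∅.
  x = 6: f ≡ 0 at y ∈ ∅; g ≡ 0 at y ∈ {1}; common: ∅.
  x = 7: f ≡ 0 at y ∈ ∅; g ≡ 0 at y ∈ {2}; common: ∅.
  x = 8: f ≡ 0 at y ∈ ∅; g ≡ 0 at y ∈ {10}; common: ∅.
  x = 9: f ≡ 0 at y ∈ ∅; g ≡ 0 at y ∈ {8}; common: ∅.
  x = 10: f ≡ 0 at y ∈ ∅; g ≡ 0 at y ∈ {10}; common: ∅.
Collecting: common zeros = ∅, so the count is 0.
Comparison with the Bézout bound: 0 ≤ 2 = deg(f)·deg(g), as expected for curves with no common component (the affine F_11-count falls short of the bound because intersections may lie at infinity, over extension fields, or carry multiplicity).


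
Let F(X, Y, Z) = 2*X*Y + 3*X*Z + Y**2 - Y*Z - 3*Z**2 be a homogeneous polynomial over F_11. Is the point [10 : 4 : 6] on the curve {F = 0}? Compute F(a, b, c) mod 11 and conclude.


F(10,4,6) ≡ 1 (mod 11); P is NOT on the curve.

Evaluate F(10, 4, 6) term-by-term (mod 11).
  2*X*Y ↦ 2·10·4·1 = 80
  3*X*Z ↦ 3·10·1·6 = 180
  Y**2 ↦ 1·1·16·1 = 16
  -Y*Z ↦ -1·1·4·6 = -24
  -3*Z**2 ↦ -3·1·1·36 = -108
Sum: F(10, 4, 6) = (80) + (180) + (16) + (-24) + (-108) = 144.
Reducing mod 11: 144 ≡ 1 (mod 11).
Since F(a, b, c) ≡ 1 ≠ 0 (mod 11), P does NOT lie on the curve.


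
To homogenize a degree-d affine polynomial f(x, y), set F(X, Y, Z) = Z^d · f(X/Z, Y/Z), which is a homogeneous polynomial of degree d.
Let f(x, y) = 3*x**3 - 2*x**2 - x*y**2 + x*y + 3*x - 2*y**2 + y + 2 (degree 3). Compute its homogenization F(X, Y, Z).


F(X, Y, Z) = 3*X**3 - 2*X**2*Z - X*Y**2 + X*Y*Z + 3*X*Z**2 - 2*Y**2*Z + Y*Z**2 + 2*Z**3

deg(f) = 3.
Substitute x = X/Z, y = Y/Z into f, then multiply by Z^3.
  monomial 3·x^3·y^0 ↦ 3·X^3·Y^0·Z^0.
  monomial -2·x^2·y^0 ↦ -2·X^2·Y^0·Z^1.
  monomial -1·x^1·y^2 ↦ -1·X^1·Y^2·Z^0.
  monomial 1·x^1·y^1 ↦ 1·X^1·Y^1·Z^1.
  monomial 3·x^1·y^0 ↦ 3·X^1·Y^0·Z^2.
  monomial -2·x^0·y^2 ↦ -2·X^0·Y^2·Z^1.
  monomial 1·x^0·y^1 ↦ 1·X^0·Y^1·Z^2.
  monomial 2·x^0·y^0 ↦ 2·X^0·Y^0·Z^3.
Collecting: F(X, Y, Z) = 3*X**3 - 2*X**2*Z - X*Y**2 + X*Y*Z + 3*X*Z**2 - 2*Y**2*Z + Y*Z**2 + 2*Z**3.
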